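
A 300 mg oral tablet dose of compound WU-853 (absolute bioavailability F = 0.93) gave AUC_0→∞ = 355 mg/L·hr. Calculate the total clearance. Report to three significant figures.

CL = F × Dose / AUC_0→∞
   = 0.93 × 300 / 355 = 0.785915 L/hr

CL = 0.786 L/hr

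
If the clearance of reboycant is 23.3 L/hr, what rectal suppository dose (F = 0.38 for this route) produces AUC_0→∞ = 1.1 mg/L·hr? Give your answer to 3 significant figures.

Dose = CL × AUC_0→∞ / F
     = 23.3 × 1.1 / 0.38 = 67.4474 mg

Dose = 67.4 mg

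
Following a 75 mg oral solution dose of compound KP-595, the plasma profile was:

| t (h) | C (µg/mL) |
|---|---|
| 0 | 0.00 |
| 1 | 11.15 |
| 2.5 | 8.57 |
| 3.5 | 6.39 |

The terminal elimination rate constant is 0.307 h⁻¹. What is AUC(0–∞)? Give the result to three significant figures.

Trapezoidal AUC_0→3.5:
  [0→1]: (0.00+11.15)/2 × 1 = 5.575
  [1→2.5]: (11.15+8.57)/2 × 1.5 = 14.79
  [2.5→3.5]: (8.57+6.39)/2 × 1 = 7.48
  Sum = 27.845 µg/mL·h
Extrapolated tail: C_last / k_e = 6.39 / 0.307 = 20.814
AUC_0→∞ = 27.845 + 20.814 = 48.659 µg/mL·h

AUC = 48.7 µg/mL·h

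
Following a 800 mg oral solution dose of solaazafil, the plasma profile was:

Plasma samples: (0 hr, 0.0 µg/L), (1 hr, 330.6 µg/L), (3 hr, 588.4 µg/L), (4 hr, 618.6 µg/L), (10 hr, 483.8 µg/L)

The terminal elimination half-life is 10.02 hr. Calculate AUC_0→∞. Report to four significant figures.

AUC = 11990 µg/L·hr

Trapezoidal AUC_0→10:
  [0→1]: (0.0+330.6)/2 × 1 = 165.3
  [1→3]: (330.6+588.4)/2 × 2 = 919.0
  [3→4]: (588.4+618.6)/2 × 1 = 603.5
  [4→10]: (618.6+483.8)/2 × 6 = 3307.2
  Sum = 4995.0 µg/L·hr
k_e = ln2 / t½ = 0.693147 / 10.02 = 0.0692 hr^-1
Extrapolated tail: C_last / k_e = 483.8 / 0.0692 = 6991.329
AUC_0→∞ = 4995.0 + 6991.329 = 11986.329 µg/L·hr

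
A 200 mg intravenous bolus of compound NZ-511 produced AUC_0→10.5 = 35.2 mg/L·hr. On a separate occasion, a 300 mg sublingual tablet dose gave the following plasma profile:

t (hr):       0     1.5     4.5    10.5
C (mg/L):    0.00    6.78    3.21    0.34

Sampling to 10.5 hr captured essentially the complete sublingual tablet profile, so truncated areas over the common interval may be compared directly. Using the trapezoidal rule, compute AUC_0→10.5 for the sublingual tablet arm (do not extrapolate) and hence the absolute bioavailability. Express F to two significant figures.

F = 0.58

Trapezoidal AUC_0→10.5 (sublingual tablet):
  [0→1.5]: (0.00+6.78)/2 × 1.5 = 5.085
  [1.5→4.5]: (6.78+3.21)/2 × 3 = 14.985
  [4.5→10.5]: (3.21+0.34)/2 × 6 = 10.65
  Sum = 30.72 mg/L·hr
F = (AUC_ev/D_ev)/(AUC_iv/D_iv) = (30.72/300)/(35.2/200) = 0.1024/0.176 = 0.5818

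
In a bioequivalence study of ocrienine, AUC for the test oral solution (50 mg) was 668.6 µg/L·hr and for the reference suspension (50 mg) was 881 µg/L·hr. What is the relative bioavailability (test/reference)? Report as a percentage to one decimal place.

F_rel = (AUC_test/D_test) / (AUC_ref/D_ref)
      = (668.6/50) / (881/50)
      = 13.372 / 17.62 = 0.7589 = 75.89%

F_rel = 75.9%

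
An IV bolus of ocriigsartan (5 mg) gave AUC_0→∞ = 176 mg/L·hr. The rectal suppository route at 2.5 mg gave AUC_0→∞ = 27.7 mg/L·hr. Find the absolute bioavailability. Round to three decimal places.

F = 0.315

F = (AUC_ev / D_ev) / (AUC_iv / D_iv)
  = (27.7/2.5) / (176/5)
  = 11.08 / 35.2 = 0.3148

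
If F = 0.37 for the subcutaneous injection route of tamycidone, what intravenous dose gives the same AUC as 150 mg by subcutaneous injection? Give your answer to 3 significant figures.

D_iv = 55.5 mg

Systemic exposure from an extravascular dose = F × D_ev, so the equivalent IV dose is F × D_ev.
D_iv = F × D_ev = 0.37 × 150 = 55.5 mg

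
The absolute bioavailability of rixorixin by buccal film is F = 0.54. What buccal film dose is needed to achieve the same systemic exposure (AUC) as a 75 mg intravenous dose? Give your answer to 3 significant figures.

For equal systemic exposure: F × D_ev = D_iv
D_ev = D_iv / F = 75 / 0.54 = 138.889 mg

D_buccal = 139 mg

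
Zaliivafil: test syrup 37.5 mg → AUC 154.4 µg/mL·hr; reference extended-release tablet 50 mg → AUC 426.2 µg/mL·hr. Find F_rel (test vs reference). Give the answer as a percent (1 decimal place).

F_rel = (AUC_test/D_test) / (AUC_ref/D_ref)
      = (154.4/37.5) / (426.2/50)
      = 4.11733 / 8.524 = 0.4830 = 48.30%

F_rel = 48.3%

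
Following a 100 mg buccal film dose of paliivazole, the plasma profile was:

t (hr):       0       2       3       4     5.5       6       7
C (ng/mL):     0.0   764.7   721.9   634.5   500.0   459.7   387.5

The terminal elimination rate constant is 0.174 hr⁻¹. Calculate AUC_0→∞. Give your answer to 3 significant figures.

AUC = 5930 ng/mL·hr

Trapezoidal AUC_0→7:
  [0→2]: (0.0+764.7)/2 × 2 = 764.7
  [2→3]: (764.7+721.9)/2 × 1 = 743.3
  [3→4]: (721.9+634.5)/2 × 1 = 678.2
  [4→5.5]: (634.5+500.0)/2 × 1.5 = 850.875
  [5.5→6]: (500.0+459.7)/2 × 0.5 = 239.925
  [6→7]: (459.7+387.5)/2 × 1 = 423.6
  Sum = 3700.6 ng/mL·hr
Extrapolated tail: C_last / k_e = 387.5 / 0.174 = 2227.011
AUC_0→∞ = 3700.6 + 2227.011 = 5927.611 ng/mL·hr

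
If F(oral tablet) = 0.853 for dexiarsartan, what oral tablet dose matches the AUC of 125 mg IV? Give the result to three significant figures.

D_oral = 147 mg

For equal systemic exposure: F × D_ev = D_iv
D_ev = D_iv / F = 125 / 0.853 = 146.542 mg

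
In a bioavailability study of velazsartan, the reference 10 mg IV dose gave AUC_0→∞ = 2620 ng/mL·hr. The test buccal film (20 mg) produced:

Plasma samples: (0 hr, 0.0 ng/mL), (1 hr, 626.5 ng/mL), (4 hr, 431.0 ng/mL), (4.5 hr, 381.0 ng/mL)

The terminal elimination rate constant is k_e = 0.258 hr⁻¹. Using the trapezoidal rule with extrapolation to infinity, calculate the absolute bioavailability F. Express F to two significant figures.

Trapezoidal AUC_0→4.5 (buccal film):
  [0→1]: (0.0+626.5)/2 × 1 = 313.25
  [1→4]: (626.5+431.0)/2 × 3 = 1586.25
  [4→4.5]: (431.0+381.0)/2 × 0.5 = 203.0
  Sum = 2102.5 ng/mL·hr
Tail: C_last/k_e = 381.0/0.258 = 1476.744
AUC_0→∞ (buccal film) = 2102.5 + 1476.744 = 3579.244 ng/mL·hr
F = (AUC_ev/D_ev)/(AUC_iv/D_iv) = (3579.244/20)/(2620/10) = 178.9622/262 = 0.6831

F = 0.68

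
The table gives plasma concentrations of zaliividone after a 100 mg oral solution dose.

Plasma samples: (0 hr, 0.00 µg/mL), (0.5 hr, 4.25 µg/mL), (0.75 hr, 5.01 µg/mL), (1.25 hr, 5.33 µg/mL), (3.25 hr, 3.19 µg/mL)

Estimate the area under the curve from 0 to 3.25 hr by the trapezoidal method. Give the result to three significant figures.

Trapezoidal AUC_0→3.25:
  [0→0.5]: (0.00+4.25)/2 × 0.5 = 1.0625
  [0.5→0.75]: (4.25+5.01)/2 × 0.25 = 1.1575
  [0.75→1.25]: (5.01+5.33)/2 × 0.5 = 2.585
  [1.25→3.25]: (5.33+3.19)/2 × 2 = 8.52
  Sum = 13.325 µg/mL·hr

AUC = 13.3 µg/mL·hr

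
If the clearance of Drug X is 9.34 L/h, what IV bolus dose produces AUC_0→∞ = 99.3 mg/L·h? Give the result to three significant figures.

Dose = 927 mg

Dose_iv = CL × AUC_0→∞
     = 9.34 × 99.3 = 927.462 mg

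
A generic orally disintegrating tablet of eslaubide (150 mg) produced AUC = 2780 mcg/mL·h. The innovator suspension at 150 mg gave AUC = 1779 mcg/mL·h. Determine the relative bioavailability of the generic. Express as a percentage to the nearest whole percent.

F_rel = 156%

F_rel = (AUC_test/D_test) / (AUC_ref/D_ref)
      = (2780/150) / (1779/150)
      = 18.5333 / 11.86 = 1.5627 = 156.27%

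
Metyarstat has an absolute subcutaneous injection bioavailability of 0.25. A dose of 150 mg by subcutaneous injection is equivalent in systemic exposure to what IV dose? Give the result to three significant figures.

D_iv = 37.5 mg

Systemic exposure from an extravascular dose = F × D_ev, so the equivalent IV dose is F × D_ev.
D_iv = F × D_ev = 0.25 × 150 = 37.5 mg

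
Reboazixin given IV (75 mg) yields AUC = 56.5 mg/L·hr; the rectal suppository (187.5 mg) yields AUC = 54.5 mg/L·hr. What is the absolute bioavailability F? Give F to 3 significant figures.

F = (AUC_ev / D_ev) / (AUC_iv / D_iv)
  = (54.5/187.5) / (56.5/75)
  = 0.290667 / 0.753333 = 0.3858

F = 0.386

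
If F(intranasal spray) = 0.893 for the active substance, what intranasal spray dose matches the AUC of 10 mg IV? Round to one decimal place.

For equal systemic exposure: F × D_ev = D_iv
D_ev = D_iv / F = 10 / 0.893 = 11.1982 mg

D_intranasal = 11.2 mg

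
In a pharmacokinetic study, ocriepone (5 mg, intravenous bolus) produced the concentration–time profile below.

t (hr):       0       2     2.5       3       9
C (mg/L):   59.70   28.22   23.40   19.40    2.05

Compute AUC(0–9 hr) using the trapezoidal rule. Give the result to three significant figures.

AUC = 176 mg/L·hr

Trapezoidal AUC_0→9:
  [0→2]: (59.70+28.22)/2 × 2 = 87.92
  [2→2.5]: (28.22+23.40)/2 × 0.5 = 12.905
  [2.5→3]: (23.40+19.40)/2 × 0.5 = 10.7
  [3→9]: (19.40+2.05)/2 × 6 = 64.35
  Sum = 175.875 mg/L·hr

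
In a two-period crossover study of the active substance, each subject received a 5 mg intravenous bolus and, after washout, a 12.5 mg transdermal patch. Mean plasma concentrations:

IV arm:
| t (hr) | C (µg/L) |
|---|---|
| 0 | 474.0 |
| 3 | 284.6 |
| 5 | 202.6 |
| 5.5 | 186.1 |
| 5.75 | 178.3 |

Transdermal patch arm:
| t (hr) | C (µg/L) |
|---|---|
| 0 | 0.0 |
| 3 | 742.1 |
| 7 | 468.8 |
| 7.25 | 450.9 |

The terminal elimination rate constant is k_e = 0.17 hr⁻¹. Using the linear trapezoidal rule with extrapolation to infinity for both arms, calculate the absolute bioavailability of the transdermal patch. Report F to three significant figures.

Trapezoidal AUC_0→5.75 (IV):
  [0→3]: (474.0+284.6)/2 × 3 = 1137.9
  [3→5]: (284.6+202.6)/2 × 2 = 487.2
  [5→5.5]: (202.6+186.1)/2 × 0.5 = 97.175
  [5.5→5.75]: (186.1+178.3)/2 × 0.25 = 45.55
  Sum = 1767.825 µg/L·hr
IV tail: 178.3/0.17 = 1048.824; AUC_iv,0→∞ = 1767.825 + 1048.824 = 2816.649 µg/L·hr
Trapezoidal AUC_0→7.25 (transdermal patch):
  [0→3]: (0.0+742.1)/2 × 3 = 1113.15
  [3→7]: (742.1+468.8)/2 × 4 = 2421.8
  [7→7.25]: (468.8+450.9)/2 × 0.25 = 114.9625
  Sum = 3649.9125 µg/L·hr
transdermal patch tail: 450.9/0.17 = 2652.353; AUC_ev,0→∞ = 3649.9125 + 2652.353 = 6302.2655 µg/L·hr
F = (AUC_ev/D_ev)/(AUC_iv/D_iv) = (6302.2655/12.5)/(2816.649/5) = 504.18124/563.3298 = 0.8950

F = 0.895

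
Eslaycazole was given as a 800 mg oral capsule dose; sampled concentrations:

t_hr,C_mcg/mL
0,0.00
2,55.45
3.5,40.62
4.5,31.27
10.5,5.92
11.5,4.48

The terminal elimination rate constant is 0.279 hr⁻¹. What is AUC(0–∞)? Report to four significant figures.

AUC = 296.3 mcg/mL·hr

Trapezoidal AUC_0→11.5:
  [0→2]: (0.00+55.45)/2 × 2 = 55.45
  [2→3.5]: (55.45+40.62)/2 × 1.5 = 72.0525
  [3.5→4.5]: (40.62+31.27)/2 × 1 = 35.945
  [4.5→10.5]: (31.27+5.92)/2 × 6 = 111.57
  [10.5→11.5]: (5.92+4.48)/2 × 1 = 5.2
  Sum = 280.2175 mcg/mL·hr
Extrapolated tail: C_last / k_e = 4.48 / 0.279 = 16.057
AUC_0→∞ = 280.2175 + 16.057 = 296.2745 mcg/mL·hr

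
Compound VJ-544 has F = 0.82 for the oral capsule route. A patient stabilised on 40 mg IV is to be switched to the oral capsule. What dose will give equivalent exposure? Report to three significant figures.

For equal systemic exposure: F × D_ev = D_iv
D_ev = D_iv / F = 40 / 0.82 = 48.7805 mg

D_oral = 48.8 mg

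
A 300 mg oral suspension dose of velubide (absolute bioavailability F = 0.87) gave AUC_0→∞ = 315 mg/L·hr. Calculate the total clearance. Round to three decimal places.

CL = F × Dose / AUC_0→∞
   = 0.87 × 300 / 315 = 0.828571 L/hr

CL = 0.829 L/hr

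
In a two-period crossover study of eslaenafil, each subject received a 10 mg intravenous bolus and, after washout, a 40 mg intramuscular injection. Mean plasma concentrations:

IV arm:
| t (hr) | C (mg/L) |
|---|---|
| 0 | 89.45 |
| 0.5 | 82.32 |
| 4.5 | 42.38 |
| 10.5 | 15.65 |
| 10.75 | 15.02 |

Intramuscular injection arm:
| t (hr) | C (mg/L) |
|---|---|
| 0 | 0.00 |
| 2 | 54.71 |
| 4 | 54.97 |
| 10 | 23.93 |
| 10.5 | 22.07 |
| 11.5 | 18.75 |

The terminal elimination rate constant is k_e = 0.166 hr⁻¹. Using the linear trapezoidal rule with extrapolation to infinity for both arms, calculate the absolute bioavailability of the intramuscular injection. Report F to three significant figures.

F = 0.243

Trapezoidal AUC_0→10.75 (IV):
  [0→0.5]: (89.45+82.32)/2 × 0.5 = 42.9425
  [0.5→4.5]: (82.32+42.38)/2 × 4 = 249.4
  [4.5→10.5]: (42.38+15.65)/2 × 6 = 174.09
  [10.5→10.75]: (15.65+15.02)/2 × 0.25 = 3.83375
  Sum = 470.26625 mg/L·hr
IV tail: 15.02/0.166 = 90.482; AUC_iv,0→∞ = 470.26625 + 90.482 = 560.74825 mg/L·hr
Trapezoidal AUC_0→11.5 (intramuscular injection):
  [0→2]: (0.00+54.71)/2 × 2 = 54.71
  [2→4]: (54.71+54.97)/2 × 2 = 109.68
  [4→10]: (54.97+23.93)/2 × 6 = 236.7
  [10→10.5]: (23.93+22.07)/2 × 0.5 = 11.5
  [10.5→11.5]: (22.07+18.75)/2 × 1 = 20.41
  Sum = 433.0 mg/L·hr
intramuscular injection tail: 18.75/0.166 = 112.952; AUC_ev,0→∞ = 433.0 + 112.952 = 545.952 mg/L·hr
F = (AUC_ev/D_ev)/(AUC_iv/D_iv) = (545.952/40)/(560.74825/10) = 13.6488/56.074825 = 0.2434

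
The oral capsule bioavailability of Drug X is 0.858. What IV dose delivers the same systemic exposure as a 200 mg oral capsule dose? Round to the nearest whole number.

D_iv = 172 mg

Systemic exposure from an extravascular dose = F × D_ev, so the equivalent IV dose is F × D_ev.
D_iv = F × D_ev = 0.858 × 200 = 171.6 mg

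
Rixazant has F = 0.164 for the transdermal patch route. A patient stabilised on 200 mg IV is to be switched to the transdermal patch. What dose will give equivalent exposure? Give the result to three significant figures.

D_transdermal = 1220 mg

For equal systemic exposure: F × D_ev = D_iv
D_ev = D_iv / F = 200 / 0.164 = 1219.51 mg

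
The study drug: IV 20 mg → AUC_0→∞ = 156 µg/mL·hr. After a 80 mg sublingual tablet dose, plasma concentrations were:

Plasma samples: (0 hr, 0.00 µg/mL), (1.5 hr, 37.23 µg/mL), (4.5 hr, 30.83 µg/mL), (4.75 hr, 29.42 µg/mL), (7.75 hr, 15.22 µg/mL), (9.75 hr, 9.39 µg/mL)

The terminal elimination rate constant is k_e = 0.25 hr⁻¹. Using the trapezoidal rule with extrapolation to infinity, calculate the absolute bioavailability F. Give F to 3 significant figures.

F = 0.427

Trapezoidal AUC_0→9.75 (sublingual tablet):
  [0→1.5]: (0.00+37.23)/2 × 1.5 = 27.9225
  [1.5→4.5]: (37.23+30.83)/2 × 3 = 102.09
  [4.5→4.75]: (30.83+29.42)/2 × 0.25 = 7.53125
  [4.75→7.75]: (29.42+15.22)/2 × 3 = 66.96
  [7.75→9.75]: (15.22+9.39)/2 × 2 = 24.61
  Sum = 229.11375 µg/mL·hr
Tail: C_last/k_e = 9.39/0.25 = 37.560
AUC_0→∞ (sublingual tablet) = 229.11375 + 37.560 = 266.67375 µg/mL·hr
F = (AUC_ev/D_ev)/(AUC_iv/D_iv) = (266.67375/80)/(156/20) = 3.33342/7.8 = 0.4274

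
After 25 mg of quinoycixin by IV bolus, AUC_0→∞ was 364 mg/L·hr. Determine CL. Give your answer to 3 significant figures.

CL = 0.0687 L/hr

CL = Dose_iv / AUC_0→∞
   = 25 / 364 = 0.0686813 L/hr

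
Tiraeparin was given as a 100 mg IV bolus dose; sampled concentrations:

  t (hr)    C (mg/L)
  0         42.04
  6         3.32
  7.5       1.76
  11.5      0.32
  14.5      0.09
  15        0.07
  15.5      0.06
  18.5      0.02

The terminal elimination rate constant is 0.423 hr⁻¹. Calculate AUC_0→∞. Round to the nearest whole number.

Trapezoidal AUC_0→18.5:
  [0→6]: (42.04+3.32)/2 × 6 = 136.08
  [6→7.5]: (3.32+1.76)/2 × 1.5 = 3.81
  [7.5→11.5]: (1.76+0.32)/2 × 4 = 4.16
  [11.5→14.5]: (0.32+0.09)/2 × 3 = 0.615
  [14.5→15]: (0.09+0.07)/2 × 0.5 = 0.04
  [15→15.5]: (0.07+0.06)/2 × 0.5 = 0.0325
  [15.5→18.5]: (0.06+0.02)/2 × 3 = 0.12
  Sum = 144.8575 mg/L·hr
Extrapolated tail: C_last / k_e = 0.02 / 0.423 = 0.047
AUC_0→∞ = 144.8575 + 0.047 = 144.9045 mg/L·hr

AUC = 145 mg/L·hr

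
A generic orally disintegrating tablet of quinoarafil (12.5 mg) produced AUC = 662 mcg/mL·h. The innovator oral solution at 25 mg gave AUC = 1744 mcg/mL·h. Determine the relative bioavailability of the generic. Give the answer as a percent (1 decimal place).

F_rel = (AUC_test/D_test) / (AUC_ref/D_ref)
      = (662/12.5) / (1744/25)
      = 52.96 / 69.76 = 0.7592 = 75.92%

F_rel = 75.9%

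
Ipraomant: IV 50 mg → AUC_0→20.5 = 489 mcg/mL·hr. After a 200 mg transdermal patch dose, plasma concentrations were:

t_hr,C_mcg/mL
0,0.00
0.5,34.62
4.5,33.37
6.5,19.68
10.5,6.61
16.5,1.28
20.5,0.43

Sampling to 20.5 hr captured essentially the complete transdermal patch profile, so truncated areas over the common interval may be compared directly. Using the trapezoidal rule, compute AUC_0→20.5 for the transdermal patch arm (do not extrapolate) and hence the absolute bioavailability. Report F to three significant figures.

Trapezoidal AUC_0→20.5 (transdermal patch):
  [0→0.5]: (0.00+34.62)/2 × 0.5 = 8.655
  [0.5→4.5]: (34.62+33.37)/2 × 4 = 135.98
  [4.5→6.5]: (33.37+19.68)/2 × 2 = 53.05
  [6.5→10.5]: (19.68+6.61)/2 × 4 = 52.58
  [10.5→16.5]: (6.61+1.28)/2 × 6 = 23.67
  [16.5→20.5]: (1.28+0.43)/2 × 4 = 3.42
  Sum = 277.355 mcg/mL·hr
F = (AUC_ev/D_ev)/(AUC_iv/D_iv) = (277.355/200)/(489/50) = 1.386775/9.78 = 0.1418

F = 0.142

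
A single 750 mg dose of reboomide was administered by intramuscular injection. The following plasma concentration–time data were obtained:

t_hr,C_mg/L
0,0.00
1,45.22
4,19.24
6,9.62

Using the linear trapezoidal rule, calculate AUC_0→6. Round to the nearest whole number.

AUC = 148 mg/L·hr

Trapezoidal AUC_0→6:
  [0→1]: (0.00+45.22)/2 × 1 = 22.61
  [1→4]: (45.22+19.24)/2 × 3 = 96.69
  [4→6]: (19.24+9.62)/2 × 2 = 28.86
  Sum = 148.16 mg/L·hr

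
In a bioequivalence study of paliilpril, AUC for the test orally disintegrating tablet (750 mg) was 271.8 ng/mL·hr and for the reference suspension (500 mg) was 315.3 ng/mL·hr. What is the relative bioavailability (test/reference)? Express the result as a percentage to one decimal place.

F_rel = (AUC_test/D_test) / (AUC_ref/D_ref)
      = (271.8/750) / (315.3/500)
      = 0.3624 / 0.6306 = 0.5747 = 57.47%

F_rel = 57.5%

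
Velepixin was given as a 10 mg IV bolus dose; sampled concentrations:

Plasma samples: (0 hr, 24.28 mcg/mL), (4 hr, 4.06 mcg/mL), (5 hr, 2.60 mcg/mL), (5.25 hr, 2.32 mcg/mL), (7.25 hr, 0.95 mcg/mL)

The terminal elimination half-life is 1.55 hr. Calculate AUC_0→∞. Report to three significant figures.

AUC = 66.0 mcg/mL·hr

Trapezoidal AUC_0→7.25:
  [0→4]: (24.28+4.06)/2 × 4 = 56.68
  [4→5]: (4.06+2.60)/2 × 1 = 3.33
  [5→5.25]: (2.60+2.32)/2 × 0.25 = 0.615
  [5.25→7.25]: (2.32+0.95)/2 × 2 = 3.27
  Sum = 63.895 mcg/mL·hr
k_e = ln2 / t½ = 0.693147 / 1.55 = 0.4472 hr^-1
Extrapolated tail: C_last / k_e = 0.95 / 0.4472 = 2.124
AUC_0→∞ = 63.895 + 2.124 = 66.019 mcg/mL·hr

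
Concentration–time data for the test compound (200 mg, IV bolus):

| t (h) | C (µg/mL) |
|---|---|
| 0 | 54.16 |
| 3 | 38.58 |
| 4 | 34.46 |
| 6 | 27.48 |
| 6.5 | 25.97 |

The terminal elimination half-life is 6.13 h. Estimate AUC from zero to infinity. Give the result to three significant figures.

Trapezoidal AUC_0→6.5:
  [0→3]: (54.16+38.58)/2 × 3 = 139.11
  [3→4]: (38.58+34.46)/2 × 1 = 36.52
  [4→6]: (34.46+27.48)/2 × 2 = 61.94
  [6→6.5]: (27.48+25.97)/2 × 0.5 = 13.3625
  Sum = 250.9325 µg/mL·h
k_e = ln2 / t½ = 0.693147 / 6.13 = 0.1131 h^-1
Extrapolated tail: C_last / k_e = 25.97 / 0.1131 = 229.620
AUC_0→∞ = 250.9325 + 229.620 = 480.5525 µg/mL·h

AUC = 481 µg/mL·h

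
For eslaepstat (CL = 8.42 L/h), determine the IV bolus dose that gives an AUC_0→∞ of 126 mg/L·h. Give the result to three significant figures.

Dose = 1060 mg

Dose_iv = CL × AUC_0→∞
     = 8.42 × 126 = 1060.92 mg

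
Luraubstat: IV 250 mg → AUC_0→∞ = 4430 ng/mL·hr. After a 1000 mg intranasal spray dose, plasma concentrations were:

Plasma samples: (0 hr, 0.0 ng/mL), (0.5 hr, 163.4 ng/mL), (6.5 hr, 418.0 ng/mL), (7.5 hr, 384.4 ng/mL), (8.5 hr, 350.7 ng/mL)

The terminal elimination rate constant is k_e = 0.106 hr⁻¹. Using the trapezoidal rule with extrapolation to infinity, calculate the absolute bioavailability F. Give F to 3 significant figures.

F = 0.331

Trapezoidal AUC_0→8.5 (intranasal spray):
  [0→0.5]: (0.0+163.4)/2 × 0.5 = 40.85
  [0.5→6.5]: (163.4+418.0)/2 × 6 = 1744.2
  [6.5→7.5]: (418.0+384.4)/2 × 1 = 401.2
  [7.5→8.5]: (384.4+350.7)/2 × 1 = 367.55
  Sum = 2553.8 ng/mL·hr
Tail: C_last/k_e = 350.7/0.106 = 3308.491
AUC_0→∞ (intranasal spray) = 2553.8 + 3308.491 = 5862.291 ng/mL·hr
F = (AUC_ev/D_ev)/(AUC_iv/D_iv) = (5862.291/1000)/(4430/250) = 5.862291/17.72 = 0.3308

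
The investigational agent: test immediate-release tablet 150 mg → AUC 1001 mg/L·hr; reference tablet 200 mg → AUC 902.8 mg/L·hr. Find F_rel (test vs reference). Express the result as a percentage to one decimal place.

F_rel = (AUC_test/D_test) / (AUC_ref/D_ref)
      = (1001/150) / (902.8/200)
      = 6.67333 / 4.514 = 1.4784 = 147.84%

F_rel = 147.8%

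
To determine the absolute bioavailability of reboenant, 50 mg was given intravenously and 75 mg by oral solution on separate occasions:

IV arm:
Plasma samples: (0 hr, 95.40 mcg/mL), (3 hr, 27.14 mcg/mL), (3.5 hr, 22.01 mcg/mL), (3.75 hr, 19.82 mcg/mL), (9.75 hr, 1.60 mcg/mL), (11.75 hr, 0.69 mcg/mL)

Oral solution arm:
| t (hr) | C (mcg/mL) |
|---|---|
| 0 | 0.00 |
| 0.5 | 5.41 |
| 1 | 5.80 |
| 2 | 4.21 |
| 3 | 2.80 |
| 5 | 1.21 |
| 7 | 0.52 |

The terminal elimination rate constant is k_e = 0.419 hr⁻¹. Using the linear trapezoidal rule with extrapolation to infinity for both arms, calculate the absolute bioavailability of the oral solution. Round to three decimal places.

F = 0.049

Trapezoidal AUC_0→11.75 (IV):
  [0→3]: (95.40+27.14)/2 × 3 = 183.81
  [3→3.5]: (27.14+22.01)/2 × 0.5 = 12.2875
  [3.5→3.75]: (22.01+19.82)/2 × 0.25 = 5.22875
  [3.75→9.75]: (19.82+1.60)/2 × 6 = 64.26
  [9.75→11.75]: (1.60+0.69)/2 × 2 = 2.29
  Sum = 267.87625 mcg/mL·hr
IV tail: 0.69/0.419 = 1.647; AUC_iv,0→∞ = 267.87625 + 1.647 = 269.52325 mcg/mL·hr
Trapezoidal AUC_0→7 (oral solution):
  [0→0.5]: (0.00+5.41)/2 × 0.5 = 1.3525
  [0.5→1]: (5.41+5.80)/2 × 0.5 = 2.8025
  [1→2]: (5.80+4.21)/2 × 1 = 5.005
  [2→3]: (4.21+2.80)/2 × 1 = 3.505
  [3→5]: (2.80+1.21)/2 × 2 = 4.01
  [5→7]: (1.21+0.52)/2 × 2 = 1.73
  Sum = 18.405 mcg/mL·hr
oral solution tail: 0.52/0.419 = 1.241; AUC_ev,0→∞ = 18.405 + 1.241 = 19.646 mcg/mL·hr
F = (AUC_ev/D_ev)/(AUC_iv/D_iv) = (19.646/75)/(269.52325/50) = 0.261947/5.390465 = 0.0486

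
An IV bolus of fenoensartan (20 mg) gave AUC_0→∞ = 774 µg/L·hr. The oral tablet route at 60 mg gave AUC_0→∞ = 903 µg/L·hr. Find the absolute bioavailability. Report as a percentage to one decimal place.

F = (AUC_ev / D_ev) / (AUC_iv / D_iv)
  = (903/60) / (774/20)
  = 15.05 / 38.7 = 0.3889
  = 38.89%

F = 38.9%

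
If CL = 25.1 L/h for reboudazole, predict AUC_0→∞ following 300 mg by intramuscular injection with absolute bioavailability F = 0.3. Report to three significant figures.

AUC_0→∞ = F × Dose / CL
        = 0.3 × 300 / 25.1 = 3.58566 mg/L·h

AUC = 3.59 mg/L·h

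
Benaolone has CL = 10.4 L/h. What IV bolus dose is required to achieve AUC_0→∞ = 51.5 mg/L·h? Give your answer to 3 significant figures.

Dose_iv = CL × AUC_0→∞
     = 10.4 × 51.5 = 535.6 mg

Dose = 536 mg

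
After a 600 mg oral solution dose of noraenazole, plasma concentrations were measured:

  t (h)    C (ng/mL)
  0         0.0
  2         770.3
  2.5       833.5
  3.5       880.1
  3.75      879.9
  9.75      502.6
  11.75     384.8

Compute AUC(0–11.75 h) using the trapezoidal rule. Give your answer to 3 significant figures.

AUC = 7280 ng/mL·h

Trapezoidal AUC_0→11.75:
  [0→2]: (0.0+770.3)/2 × 2 = 770.3
  [2→2.5]: (770.3+833.5)/2 × 0.5 = 400.95
  [2.5→3.5]: (833.5+880.1)/2 × 1 = 856.8
  [3.5→3.75]: (880.1+879.9)/2 × 0.25 = 220.0
  [3.75→9.75]: (879.9+502.6)/2 × 6 = 4147.5
  [9.75→11.75]: (502.6+384.8)/2 × 2 = 887.4
  Sum = 7282.95 ng/mL·h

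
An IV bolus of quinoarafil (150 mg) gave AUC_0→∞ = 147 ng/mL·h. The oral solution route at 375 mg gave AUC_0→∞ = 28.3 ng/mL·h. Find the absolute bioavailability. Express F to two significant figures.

F = (AUC_ev / D_ev) / (AUC_iv / D_iv)
  = (28.3/375) / (147/150)
  = 0.0754667 / 0.98 = 0.0770

F = 0.077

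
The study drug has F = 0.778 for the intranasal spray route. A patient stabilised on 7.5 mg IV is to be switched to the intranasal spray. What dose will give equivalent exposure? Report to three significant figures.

For equal systemic exposure: F × D_ev = D_iv
D_ev = D_iv / F = 7.5 / 0.778 = 9.6401 mg

D_intranasal = 9.64 mg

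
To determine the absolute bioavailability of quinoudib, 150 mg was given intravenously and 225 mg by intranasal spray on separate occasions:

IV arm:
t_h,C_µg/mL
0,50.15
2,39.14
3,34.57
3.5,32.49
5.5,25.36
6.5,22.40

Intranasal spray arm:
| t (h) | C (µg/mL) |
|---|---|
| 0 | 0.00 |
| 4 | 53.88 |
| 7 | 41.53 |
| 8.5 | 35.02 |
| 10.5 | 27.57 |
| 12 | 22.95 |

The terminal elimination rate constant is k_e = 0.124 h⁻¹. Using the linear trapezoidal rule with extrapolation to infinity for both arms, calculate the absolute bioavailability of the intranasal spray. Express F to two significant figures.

F = 0.98

Trapezoidal AUC_0→6.5 (IV):
  [0→2]: (50.15+39.14)/2 × 2 = 89.29
  [2→3]: (39.14+34.57)/2 × 1 = 36.855
  [3→3.5]: (34.57+32.49)/2 × 0.5 = 16.765
  [3.5→5.5]: (32.49+25.36)/2 × 2 = 57.85
  [5.5→6.5]: (25.36+22.40)/2 × 1 = 23.88
  Sum = 224.64 µg/mL·h
IV tail: 22.40/0.124 = 180.645; AUC_iv,0→∞ = 224.64 + 180.645 = 405.285 µg/mL·h
Trapezoidal AUC_0→12 (intranasal spray):
  [0→4]: (0.00+53.88)/2 × 4 = 107.76
  [4→7]: (53.88+41.53)/2 × 3 = 143.115
  [7→8.5]: (41.53+35.02)/2 × 1.5 = 57.4125
  [8.5→10.5]: (35.02+27.57)/2 × 2 = 62.59
  [10.5→12]: (27.57+22.95)/2 × 1.5 = 37.89
  Sum = 408.7675 µg/mL·h
intranasal spray tail: 22.95/0.124 = 185.081; AUC_ev,0→∞ = 408.7675 + 185.081 = 593.8485 µg/mL·h
F = (AUC_ev/D_ev)/(AUC_iv/D_iv) = (593.8485/225)/(405.285/150) = 2.63933/2.7019 = 0.9768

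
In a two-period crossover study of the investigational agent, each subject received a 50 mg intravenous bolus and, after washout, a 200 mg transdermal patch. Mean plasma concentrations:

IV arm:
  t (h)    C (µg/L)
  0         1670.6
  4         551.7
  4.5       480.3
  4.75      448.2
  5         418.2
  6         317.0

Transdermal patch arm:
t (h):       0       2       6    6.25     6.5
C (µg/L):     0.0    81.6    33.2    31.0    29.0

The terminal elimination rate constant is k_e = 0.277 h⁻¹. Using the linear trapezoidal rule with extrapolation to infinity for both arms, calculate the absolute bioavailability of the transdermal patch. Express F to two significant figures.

F = 0.017

Trapezoidal AUC_0→6 (IV):
  [0→4]: (1670.6+551.7)/2 × 4 = 4444.6
  [4→4.5]: (551.7+480.3)/2 × 0.5 = 258.0
  [4.5→4.75]: (480.3+448.2)/2 × 0.25 = 116.0625
  [4.75→5]: (448.2+418.2)/2 × 0.25 = 108.3
  [5→6]: (418.2+317.0)/2 × 1 = 367.6
  Sum = 5294.5625 µg/L·h
IV tail: 317.0/0.277 = 1144.404; AUC_iv,0→∞ = 5294.5625 + 1144.404 = 6438.9665 µg/L·h
Trapezoidal AUC_0→6.5 (transdermal patch):
  [0→2]: (0.0+81.6)/2 × 2 = 81.6
  [2→6]: (81.6+33.2)/2 × 4 = 229.6
  [6→6.25]: (33.2+31.0)/2 × 0.25 = 8.025
  [6.25→6.5]: (31.0+29.0)/2 × 0.25 = 7.5
  Sum = 326.725 µg/L·h
transdermal patch tail: 29.0/0.277 = 104.693; AUC_ev,0→∞ = 326.725 + 104.693 = 431.418 µg/L·h
F = (AUC_ev/D_ev)/(AUC_iv/D_iv) = (431.418/200)/(6438.9665/50) = 2.15709/128.77933 = 0.0168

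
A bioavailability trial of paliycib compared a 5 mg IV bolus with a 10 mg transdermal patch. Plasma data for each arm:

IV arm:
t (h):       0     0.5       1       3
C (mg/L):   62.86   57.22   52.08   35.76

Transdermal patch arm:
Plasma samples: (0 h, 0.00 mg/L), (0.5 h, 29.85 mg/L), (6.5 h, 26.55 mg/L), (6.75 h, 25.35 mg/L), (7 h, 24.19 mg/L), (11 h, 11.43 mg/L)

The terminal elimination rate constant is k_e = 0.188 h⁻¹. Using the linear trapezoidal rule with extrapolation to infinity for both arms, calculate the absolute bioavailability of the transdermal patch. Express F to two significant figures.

Trapezoidal AUC_0→3 (IV):
  [0→0.5]: (62.86+57.22)/2 × 0.5 = 30.02
  [0.5→1]: (57.22+52.08)/2 × 0.5 = 27.325
  [1→3]: (52.08+35.76)/2 × 2 = 87.84
  Sum = 145.185 mg/L·h
IV tail: 35.76/0.188 = 190.213; AUC_iv,0→∞ = 145.185 + 190.213 = 335.398 mg/L·h
Trapezoidal AUC_0→11 (transdermal patch):
  [0→0.5]: (0.00+29.85)/2 × 0.5 = 7.4625
  [0.5→6.5]: (29.85+26.55)/2 × 6 = 169.2
  [6.5→6.75]: (26.55+25.35)/2 × 0.25 = 6.4875
  [6.75→7]: (25.35+24.19)/2 × 0.25 = 6.1925
  [7→11]: (24.19+11.43)/2 × 4 = 71.24
  Sum = 260.5825 mg/L·h
transdermal patch tail: 11.43/0.188 = 60.798; AUC_ev,0→∞ = 260.5825 + 60.798 = 321.3805 mg/L·h
F = (AUC_ev/D_ev)/(AUC_iv/D_iv) = (321.3805/10)/(335.398/5) = 32.13805/67.0796 = 0.4791

F = 0.48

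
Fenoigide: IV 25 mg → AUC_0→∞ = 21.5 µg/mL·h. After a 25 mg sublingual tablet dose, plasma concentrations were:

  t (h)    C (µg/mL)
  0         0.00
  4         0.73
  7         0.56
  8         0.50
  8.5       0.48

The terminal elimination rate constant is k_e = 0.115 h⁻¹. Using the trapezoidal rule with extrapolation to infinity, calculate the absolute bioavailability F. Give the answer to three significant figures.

F = 0.388

Trapezoidal AUC_0→8.5 (sublingual tablet):
  [0→4]: (0.00+0.73)/2 × 4 = 1.46
  [4→7]: (0.73+0.56)/2 × 3 = 1.935
  [7→8]: (0.56+0.50)/2 × 1 = 0.53
  [8→8.5]: (0.50+0.48)/2 × 0.5 = 0.245
  Sum = 4.17 µg/mL·h
Tail: C_last/k_e = 0.48/0.115 = 4.174
AUC_0→∞ (sublingual tablet) = 4.17 + 4.174 = 8.344 µg/mL·h
F = (AUC_ev/D_ev)/(AUC_iv/D_iv) = (8.344/25)/(21.5/25) = 0.33376/0.86 = 0.3881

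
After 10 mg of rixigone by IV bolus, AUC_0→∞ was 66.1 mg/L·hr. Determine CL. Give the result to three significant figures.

CL = Dose_iv / AUC_0→∞
   = 10 / 66.1 = 0.151286 L/hr

CL = 0.151 L/hr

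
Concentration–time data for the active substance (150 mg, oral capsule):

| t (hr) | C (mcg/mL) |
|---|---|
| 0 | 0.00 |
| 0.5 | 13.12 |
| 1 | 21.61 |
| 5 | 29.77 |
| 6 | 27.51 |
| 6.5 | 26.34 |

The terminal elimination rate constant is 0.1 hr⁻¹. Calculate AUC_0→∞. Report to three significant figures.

Trapezoidal AUC_0→6.5:
  [0→0.5]: (0.00+13.12)/2 × 0.5 = 3.28
  [0.5→1]: (13.12+21.61)/2 × 0.5 = 8.6825
  [1→5]: (21.61+29.77)/2 × 4 = 102.76
  [5→6]: (29.77+27.51)/2 × 1 = 28.64
  [6→6.5]: (27.51+26.34)/2 × 0.5 = 13.4625
  Sum = 156.825 mcg/mL·hr
Extrapolated tail: C_last / k_e = 26.34 / 0.1 = 263.400
AUC_0→∞ = 156.825 + 263.400 = 420.225 mcg/mL·hr

AUC = 420 mcg/mL·hr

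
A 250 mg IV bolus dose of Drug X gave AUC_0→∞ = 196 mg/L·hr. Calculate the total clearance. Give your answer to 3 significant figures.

CL = 1.28 L/hr

CL = Dose_iv / AUC_0→∞
   = 250 / 196 = 1.27551 L/hr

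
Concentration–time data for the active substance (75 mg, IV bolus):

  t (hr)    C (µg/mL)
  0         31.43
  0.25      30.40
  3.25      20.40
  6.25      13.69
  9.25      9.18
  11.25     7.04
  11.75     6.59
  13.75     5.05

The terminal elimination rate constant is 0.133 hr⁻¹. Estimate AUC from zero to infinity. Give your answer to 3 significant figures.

AUC = 239 µg/mL·hr

Trapezoidal AUC_0→13.75:
  [0→0.25]: (31.43+30.40)/2 × 0.25 = 7.72875
  [0.25→3.25]: (30.40+20.40)/2 × 3 = 76.2
  [3.25→6.25]: (20.40+13.69)/2 × 3 = 51.135
  [6.25→9.25]: (13.69+9.18)/2 × 3 = 34.305
  [9.25→11.25]: (9.18+7.04)/2 × 2 = 16.22
  [11.25→11.75]: (7.04+6.59)/2 × 0.5 = 3.4075
  [11.75→13.75]: (6.59+5.05)/2 × 2 = 11.64
  Sum = 200.63625 µg/mL·hr
Extrapolated tail: C_last / k_e = 5.05 / 0.133 = 37.970
AUC_0→∞ = 200.63625 + 37.970 = 238.60625 µg/mL·hr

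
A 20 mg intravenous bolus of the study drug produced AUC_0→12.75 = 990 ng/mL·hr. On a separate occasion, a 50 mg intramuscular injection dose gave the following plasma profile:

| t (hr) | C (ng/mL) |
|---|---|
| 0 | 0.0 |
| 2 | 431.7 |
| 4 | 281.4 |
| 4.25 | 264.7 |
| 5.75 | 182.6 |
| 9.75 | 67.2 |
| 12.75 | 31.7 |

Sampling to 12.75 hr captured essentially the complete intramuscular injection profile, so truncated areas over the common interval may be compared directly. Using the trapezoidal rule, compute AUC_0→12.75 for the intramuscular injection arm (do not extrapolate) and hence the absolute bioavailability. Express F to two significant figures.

F = 0.89

Trapezoidal AUC_0→12.75 (intramuscular injection):
  [0→2]: (0.0+431.7)/2 × 2 = 431.7
  [2→4]: (431.7+281.4)/2 × 2 = 713.1
  [4→4.25]: (281.4+264.7)/2 × 0.25 = 68.2625
  [4.25→5.75]: (264.7+182.6)/2 × 1.5 = 335.475
  [5.75→9.75]: (182.6+67.2)/2 × 4 = 499.6
  [9.75→12.75]: (67.2+31.7)/2 × 3 = 148.35
  Sum = 2196.4875 ng/mL·hr
F = (AUC_ev/D_ev)/(AUC_iv/D_iv) = (2196.4875/50)/(990/20) = 43.92975/49.5 = 0.8875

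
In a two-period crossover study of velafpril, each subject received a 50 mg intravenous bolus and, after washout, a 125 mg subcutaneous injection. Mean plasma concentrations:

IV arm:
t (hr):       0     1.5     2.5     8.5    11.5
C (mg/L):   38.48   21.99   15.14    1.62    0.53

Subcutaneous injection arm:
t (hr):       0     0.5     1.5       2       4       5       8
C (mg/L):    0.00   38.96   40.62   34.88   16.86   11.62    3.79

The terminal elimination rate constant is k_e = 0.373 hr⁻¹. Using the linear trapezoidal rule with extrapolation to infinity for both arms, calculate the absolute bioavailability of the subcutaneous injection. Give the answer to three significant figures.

F = 0.564

Trapezoidal AUC_0→11.5 (IV):
  [0→1.5]: (38.48+21.99)/2 × 1.5 = 45.3525
  [1.5→2.5]: (21.99+15.14)/2 × 1 = 18.565
  [2.5→8.5]: (15.14+1.62)/2 × 6 = 50.28
  [8.5→11.5]: (1.62+0.53)/2 × 3 = 3.225
  Sum = 117.4225 mg/L·hr
IV tail: 0.53/0.373 = 1.421; AUC_iv,0→∞ = 117.4225 + 1.421 = 118.8435 mg/L·hr
Trapezoidal AUC_0→8 (subcutaneous injection):
  [0→0.5]: (0.00+38.96)/2 × 0.5 = 9.74
  [0.5→1.5]: (38.96+40.62)/2 × 1 = 39.79
  [1.5→2]: (40.62+34.88)/2 × 0.5 = 18.875
  [2→4]: (34.88+16.86)/2 × 2 = 51.74
  [4→5]: (16.86+11.62)/2 × 1 = 14.24
  [5→8]: (11.62+3.79)/2 × 3 = 23.115
  Sum = 157.5 mg/L·hr
subcutaneous injection tail: 3.79/0.373 = 10.161; AUC_ev,0→∞ = 157.5 + 10.161 = 167.661 mg/L·hr
F = (AUC_ev/D_ev)/(AUC_iv/D_iv) = (167.661/125)/(118.8435/50) = 1.341288/2.37687 = 0.5643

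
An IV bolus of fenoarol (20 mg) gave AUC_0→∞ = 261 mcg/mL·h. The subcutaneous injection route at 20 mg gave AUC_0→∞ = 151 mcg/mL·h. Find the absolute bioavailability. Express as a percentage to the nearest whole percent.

F = (AUC_ev / D_ev) / (AUC_iv / D_iv)
  = (151/20) / (261/20)
  = 7.55 / 13.05 = 0.5785
  = 57.85%

F = 58%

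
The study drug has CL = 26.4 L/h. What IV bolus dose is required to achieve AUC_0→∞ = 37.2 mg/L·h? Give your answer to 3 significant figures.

Dose_iv = CL × AUC_0→∞
     = 26.4 × 37.2 = 982.08 mg

Dose = 982 mg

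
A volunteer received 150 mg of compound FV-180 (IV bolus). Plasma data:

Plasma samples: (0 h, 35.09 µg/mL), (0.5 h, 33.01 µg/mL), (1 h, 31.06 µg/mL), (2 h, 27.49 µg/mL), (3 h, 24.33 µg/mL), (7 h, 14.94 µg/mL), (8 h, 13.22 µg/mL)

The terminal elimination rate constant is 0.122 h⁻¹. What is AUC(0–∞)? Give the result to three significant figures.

AUC = 289 µg/mL·h

Trapezoidal AUC_0→8:
  [0→0.5]: (35.09+33.01)/2 × 0.5 = 17.025
  [0.5→1]: (33.01+31.06)/2 × 0.5 = 16.0175
  [1→2]: (31.06+27.49)/2 × 1 = 29.275
  [2→3]: (27.49+24.33)/2 × 1 = 25.91
  [3→7]: (24.33+14.94)/2 × 4 = 78.54
  [7→8]: (14.94+13.22)/2 × 1 = 14.08
  Sum = 180.8475 µg/mL·h
Extrapolated tail: C_last / k_e = 13.22 / 0.122 = 108.361
AUC_0→∞ = 180.8475 + 108.361 = 289.2085 µg/mL·h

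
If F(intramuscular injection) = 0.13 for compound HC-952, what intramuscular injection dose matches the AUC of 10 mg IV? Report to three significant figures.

For equal systemic exposure: F × D_ev = D_iv
D_ev = D_iv / F = 10 / 0.13 = 76.9231 mg

D_intramuscular = 76.9 mg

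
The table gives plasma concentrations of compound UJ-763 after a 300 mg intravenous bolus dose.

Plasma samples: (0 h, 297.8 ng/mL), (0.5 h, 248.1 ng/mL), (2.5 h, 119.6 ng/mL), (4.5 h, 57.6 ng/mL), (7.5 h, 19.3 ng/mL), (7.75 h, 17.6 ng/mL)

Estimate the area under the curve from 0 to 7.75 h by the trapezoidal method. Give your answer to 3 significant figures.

AUC = 801 ng/mL·h

Trapezoidal AUC_0→7.75:
  [0→0.5]: (297.8+248.1)/2 × 0.5 = 136.475
  [0.5→2.5]: (248.1+119.6)/2 × 2 = 367.7
  [2.5→4.5]: (119.6+57.6)/2 × 2 = 177.2
  [4.5→7.5]: (57.6+19.3)/2 × 3 = 115.35
  [7.5→7.75]: (19.3+17.6)/2 × 0.25 = 4.6125
  Sum = 801.3375 ng/mL·h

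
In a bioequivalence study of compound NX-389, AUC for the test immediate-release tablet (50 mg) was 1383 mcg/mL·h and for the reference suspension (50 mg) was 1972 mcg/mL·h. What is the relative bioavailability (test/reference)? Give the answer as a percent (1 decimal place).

F_rel = (AUC_test/D_test) / (AUC_ref/D_ref)
      = (1383/50) / (1972/50)
      = 27.66 / 39.44 = 0.7013 = 70.13%

F_rel = 70.1%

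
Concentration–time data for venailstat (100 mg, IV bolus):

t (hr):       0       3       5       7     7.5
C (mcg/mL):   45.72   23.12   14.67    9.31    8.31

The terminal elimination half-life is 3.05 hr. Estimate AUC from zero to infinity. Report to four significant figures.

Trapezoidal AUC_0→7.5:
  [0→3]: (45.72+23.12)/2 × 3 = 103.26
  [3→5]: (23.12+14.67)/2 × 2 = 37.79
  [5→7]: (14.67+9.31)/2 × 2 = 23.98
  [7→7.5]: (9.31+8.31)/2 × 0.5 = 4.405
  Sum = 169.435 mcg/mL·hr
k_e = ln2 / t½ = 0.693147 / 3.05 = 0.2273 hr^-1
Extrapolated tail: C_last / k_e = 8.31 / 0.2273 = 36.560
AUC_0→∞ = 169.435 + 36.560 = 205.995 mcg/mL·hr

AUC = 206.0 mcg/mL·hr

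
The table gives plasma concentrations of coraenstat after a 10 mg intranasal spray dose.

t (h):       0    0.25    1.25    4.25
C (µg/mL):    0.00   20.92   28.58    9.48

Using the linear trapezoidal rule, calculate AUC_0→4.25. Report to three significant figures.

AUC = 84.5 µg/mL·h

Trapezoidal AUC_0→4.25:
  [0→0.25]: (0.00+20.92)/2 × 0.25 = 2.615
  [0.25→1.25]: (20.92+28.58)/2 × 1 = 24.75
  [1.25→4.25]: (28.58+9.48)/2 × 3 = 57.09
  Sum = 84.455 µg/mL·h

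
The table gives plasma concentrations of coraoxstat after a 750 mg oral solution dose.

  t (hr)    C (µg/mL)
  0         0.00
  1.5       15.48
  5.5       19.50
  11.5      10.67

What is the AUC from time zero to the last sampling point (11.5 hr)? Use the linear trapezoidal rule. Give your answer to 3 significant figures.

Trapezoidal AUC_0→11.5:
  [0→1.5]: (0.00+15.48)/2 × 1.5 = 11.61
  [1.5→5.5]: (15.48+19.50)/2 × 4 = 69.96
  [5.5→11.5]: (19.50+10.67)/2 × 6 = 90.51
  Sum = 172.08 µg/mL·hr

AUC = 172 µg/mL·hr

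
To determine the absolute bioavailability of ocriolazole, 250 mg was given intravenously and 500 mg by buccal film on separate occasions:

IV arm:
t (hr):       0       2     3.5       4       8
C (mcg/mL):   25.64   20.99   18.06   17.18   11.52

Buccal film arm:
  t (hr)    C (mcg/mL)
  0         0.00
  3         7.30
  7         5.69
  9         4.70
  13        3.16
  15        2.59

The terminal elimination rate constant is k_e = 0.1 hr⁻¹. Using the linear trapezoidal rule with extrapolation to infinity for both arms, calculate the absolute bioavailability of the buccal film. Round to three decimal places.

Trapezoidal AUC_0→8 (IV):
  [0→2]: (25.64+20.99)/2 × 2 = 46.63
  [2→3.5]: (20.99+18.06)/2 × 1.5 = 29.2875
  [3.5→4]: (18.06+17.18)/2 × 0.5 = 8.81
  [4→8]: (17.18+11.52)/2 × 4 = 57.4
  Sum = 142.1275 mcg/mL·hr
IV tail: 11.52/0.1 = 115.200; AUC_iv,0→∞ = 142.1275 + 115.200 = 257.3275 mcg/mL·hr
Trapezoidal AUC_0→15 (buccal film):
  [0→3]: (0.00+7.30)/2 × 3 = 10.95
  [3→7]: (7.30+5.69)/2 × 4 = 25.98
  [7→9]: (5.69+4.70)/2 × 2 = 10.39
  [9→13]: (4.70+3.16)/2 × 4 = 15.72
  [13→15]: (3.16+2.59)/2 × 2 = 5.75
  Sum = 68.79 mcg/mL·hr
buccal film tail: 2.59/0.1 = 25.900; AUC_ev,0→∞ = 68.79 + 25.900 = 94.69 mcg/mL·hr
F = (AUC_ev/D_ev)/(AUC_iv/D_iv) = (94.69/500)/(257.3275/250) = 0.18938/1.02931 = 0.1840

F = 0.184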